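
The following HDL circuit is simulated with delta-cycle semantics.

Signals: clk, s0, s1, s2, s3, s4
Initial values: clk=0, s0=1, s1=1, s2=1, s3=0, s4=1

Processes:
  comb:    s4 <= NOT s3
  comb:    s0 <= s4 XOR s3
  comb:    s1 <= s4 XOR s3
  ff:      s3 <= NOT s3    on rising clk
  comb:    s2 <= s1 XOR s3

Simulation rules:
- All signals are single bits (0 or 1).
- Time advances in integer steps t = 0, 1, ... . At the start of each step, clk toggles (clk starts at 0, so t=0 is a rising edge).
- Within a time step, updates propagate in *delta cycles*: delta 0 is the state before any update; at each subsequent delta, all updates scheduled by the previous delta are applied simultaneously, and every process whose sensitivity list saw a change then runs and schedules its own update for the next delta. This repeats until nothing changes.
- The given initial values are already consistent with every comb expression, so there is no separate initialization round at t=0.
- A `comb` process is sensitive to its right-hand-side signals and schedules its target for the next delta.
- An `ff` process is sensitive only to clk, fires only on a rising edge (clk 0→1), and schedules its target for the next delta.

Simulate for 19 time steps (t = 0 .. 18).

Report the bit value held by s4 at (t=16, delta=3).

0

[bits: s4,s1,s0,s2,s3,clk]
t=0: Δ0=111100 Δ1=111101 Δ2=111111 Δ3=000011 Δ4=011111 Δ5=011011 | 5Δ
t=1: Δ0=011011 Δ1=011010 | 1Δ
t=2: Δ0=011010 Δ1=011011 Δ2=011001 Δ3=100101 Δ4=111001 Δ5=111101 | 5Δ
t=3: Δ0=111101 Δ1=111100 | 1Δ
t=4: Δ0=111100 Δ1=111101 Δ2=111111 Δ3=000011 Δ4=011111 Δ5=011011 | 5Δ
t=5: Δ0=011011 Δ1=011010 | 1Δ
t=6: Δ0=011010 Δ1=011011 Δ2=011001 Δ3=100101 Δ4=111001 Δ5=111101 | 5Δ
t=7: Δ0=111101 Δ1=111100 | 1Δ
t=8: Δ0=111100 Δ1=111101 Δ2=111111 Δ3=000011 Δ4=011111 Δ5=011011 | 5Δ
t=9: Δ0=011011 Δ1=011010 | 1Δ
t=10: Δ0=011010 Δ1=011011 Δ2=011001 Δ3=100101 Δ4=111001 Δ5=111101 | 5Δ
t=11: Δ0=111101 Δ1=111100 | 1Δ
t=12: Δ0=111100 Δ1=111101 Δ2=111111 Δ3=000011 Δ4=011111 Δ5=011011 | 5Δ
t=13: Δ0=011011 Δ1=011010 | 1Δ
t=14: Δ0=011010 Δ1=011011 Δ2=011001 Δ3=100101 Δ4=111001 Δ5=111101 | 5Δ
t=15: Δ0=111101 Δ1=111100 | 1Δ
t=16: Δ0=111100 Δ1=111101 Δ2=111111 Δ3=000011 Δ4=011111 Δ5=011011 | 5Δ
t=17: Δ0=011011 Δ1=011010 | 1Δ
t=18: Δ0=011010 Δ1=011011 Δ2=011001 Δ3=100101 Δ4=111001 Δ5=111101 | 5Δ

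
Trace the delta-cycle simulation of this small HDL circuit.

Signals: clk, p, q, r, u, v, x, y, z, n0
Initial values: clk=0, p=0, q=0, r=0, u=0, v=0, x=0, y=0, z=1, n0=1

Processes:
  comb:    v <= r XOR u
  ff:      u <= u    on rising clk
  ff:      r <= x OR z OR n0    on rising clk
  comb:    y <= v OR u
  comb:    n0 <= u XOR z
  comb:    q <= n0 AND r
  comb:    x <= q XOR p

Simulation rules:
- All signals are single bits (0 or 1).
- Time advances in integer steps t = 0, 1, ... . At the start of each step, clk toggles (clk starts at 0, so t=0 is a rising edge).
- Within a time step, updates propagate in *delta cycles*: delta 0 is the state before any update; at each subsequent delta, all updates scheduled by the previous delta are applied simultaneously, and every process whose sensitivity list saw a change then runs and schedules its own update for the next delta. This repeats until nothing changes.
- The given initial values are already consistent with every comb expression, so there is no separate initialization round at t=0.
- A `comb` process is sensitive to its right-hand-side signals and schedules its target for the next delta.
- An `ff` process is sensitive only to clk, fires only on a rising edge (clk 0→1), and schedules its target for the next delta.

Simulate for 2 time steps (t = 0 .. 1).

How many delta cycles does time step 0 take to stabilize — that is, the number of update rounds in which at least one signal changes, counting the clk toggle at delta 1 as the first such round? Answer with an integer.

4

[bits: z,u,r,q,clk,v,p,n0,y,x]
t=0: Δ0=1000000100 Δ1=1000100100 Δ2=1010100100 Δ3=1011110100 Δ4=1011110111 | 4Δ
t=1: Δ0=1011110111 Δ1=1011010111 | 1Δ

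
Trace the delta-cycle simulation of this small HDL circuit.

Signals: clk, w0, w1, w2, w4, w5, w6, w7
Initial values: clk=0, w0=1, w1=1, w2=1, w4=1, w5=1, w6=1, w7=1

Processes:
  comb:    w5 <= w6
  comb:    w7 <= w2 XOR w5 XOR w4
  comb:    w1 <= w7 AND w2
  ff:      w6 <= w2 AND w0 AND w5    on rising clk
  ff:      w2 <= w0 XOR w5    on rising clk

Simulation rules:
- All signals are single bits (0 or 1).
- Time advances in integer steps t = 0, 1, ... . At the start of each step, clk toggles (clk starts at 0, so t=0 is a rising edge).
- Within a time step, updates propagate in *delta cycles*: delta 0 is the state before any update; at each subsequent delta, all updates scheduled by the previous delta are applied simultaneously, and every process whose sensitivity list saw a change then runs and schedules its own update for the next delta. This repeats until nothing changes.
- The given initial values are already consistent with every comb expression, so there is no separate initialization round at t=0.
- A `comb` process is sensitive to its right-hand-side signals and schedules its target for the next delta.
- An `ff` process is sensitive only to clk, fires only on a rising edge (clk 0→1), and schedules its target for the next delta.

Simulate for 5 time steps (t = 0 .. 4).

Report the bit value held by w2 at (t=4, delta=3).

1

[bits: w2,clk,w0,w4,w1,w7,w6,w5]
t=0: Δ0=10111111 Δ1=11111111 Δ2=01111111 Δ3=01110011 | 3Δ
t=1: Δ0=01110011 Δ1=00110011 | 1Δ
t=2: Δ0=00110011 Δ1=01110011 Δ2=01110001 Δ3=01110000 Δ4=01110100 | 4Δ
t=3: Δ0=01110100 Δ1=00110100 | 1Δ
t=4: Δ0=00110100 Δ1=01110100 Δ2=11110100 Δ3=11111000 Δ4=11110000 | 4Δ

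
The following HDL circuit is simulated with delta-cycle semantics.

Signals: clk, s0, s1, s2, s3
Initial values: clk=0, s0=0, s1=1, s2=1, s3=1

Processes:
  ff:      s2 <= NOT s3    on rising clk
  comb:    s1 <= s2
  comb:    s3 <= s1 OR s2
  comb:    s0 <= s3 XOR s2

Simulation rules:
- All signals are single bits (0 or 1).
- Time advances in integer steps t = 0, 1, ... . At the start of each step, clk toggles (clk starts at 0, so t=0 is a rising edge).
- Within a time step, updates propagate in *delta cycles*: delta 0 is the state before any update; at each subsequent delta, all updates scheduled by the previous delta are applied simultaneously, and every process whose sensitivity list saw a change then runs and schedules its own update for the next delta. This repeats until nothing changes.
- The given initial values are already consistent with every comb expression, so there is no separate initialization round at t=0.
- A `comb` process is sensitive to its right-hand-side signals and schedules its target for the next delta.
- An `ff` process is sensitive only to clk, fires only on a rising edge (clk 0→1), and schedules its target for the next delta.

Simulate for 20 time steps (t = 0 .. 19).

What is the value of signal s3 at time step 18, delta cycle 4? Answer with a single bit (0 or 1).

1

t0.Δ0 s0=0 s1=1 clk=0 s2=1 s3=1
t0.Δ1 s0=0 s1=1 clk=1 s2=1 s3=1
t0.Δ2 s0=0 s1=1 clk=1 s2=0 s3=1
t0.Δ3 s0=1 s1=0 clk=1 s2=0 s3=1
t0.Δ4 s0=1 s1=0 clk=1 s2=0 s3=0
t0.Δ5 s0=0 s1=0 clk=1 s2=0 s3=0
t1.Δ0 s0=0 s1=0 clk=1 s2=0 s3=0
t1.Δ1 s0=0 s1=0 clk=0 s2=0 s3=0
t2.Δ0 s0=0 s1=0 clk=0 s2=0 s3=0
t2.Δ1 s0=0 s1=0 clk=1 s2=0 s3=0
t2.Δ2 s0=0 s1=0 clk=1 s2=1 s3=0
t2.Δ3 s0=1 s1=1 clk=1 s2=1 s3=1
t2.Δ4 s0=0 s1=1 clk=1 s2=1 s3=1
t3.Δ0 s0=0 s1=1 clk=1 s2=1 s3=1
t3.Δ1 s0=0 s1=1 clk=0 s2=1 s3=1
t4.Δ0 s0=0 s1=1 clk=0 s2=1 s3=1
t4.Δ1 s0=0 s1=1 clk=1 s2=1 s3=1
t4.Δ2 s0=0 s1=1 clk=1 s2=0 s3=1
t4.Δ3 s0=1 s1=0 clk=1 s2=0 s3=1
t4.Δ4 s0=1 s1=0 clk=1 s2=0 s3=0
t4.Δ5 s0=0 s1=0 clk=1 s2=0 s3=0
t5.Δ0 s0=0 s1=0 clk=1 s2=0 s3=0
t5.Δ1 s0=0 s1=0 clk=0 s2=0 s3=0
t6.Δ0 s0=0 s1=0 clk=0 s2=0 s3=0
t6.Δ1 s0=0 s1=0 clk=1 s2=0 s3=0
t6.Δ2 s0=0 s1=0 clk=1 s2=1 s3=0
t6.Δ3 s0=1 s1=1 clk=1 s2=1 s3=1
t6.Δ4 s0=0 s1=1 clk=1 s2=1 s3=1
t7.Δ0 s0=0 s1=1 clk=1 s2=1 s3=1
t7.Δ1 s0=0 s1=1 clk=0 s2=1 s3=1
t8.Δ0 s0=0 s1=1 clk=0 s2=1 s3=1
t8.Δ1 s0=0 s1=1 clk=1 s2=1 s3=1
t8.Δ2 s0=0 s1=1 clk=1 s2=0 s3=1
t8.Δ3 s0=1 s1=0 clk=1 s2=0 s3=1
t8.Δ4 s0=1 s1=0 clk=1 s2=0 s3=0
t8.Δ5 s0=0 s1=0 clk=1 s2=0 s3=0
t9.Δ0 s0=0 s1=0 clk=1 s2=0 s3=0
t9.Δ1 s0=0 s1=0 clk=0 s2=0 s3=0
t10.Δ0 s0=0 s1=0 clk=0 s2=0 s3=0
t10.Δ1 s0=0 s1=0 clk=1 s2=0 s3=0
t10.Δ2 s0=0 s1=0 clk=1 s2=1 s3=0
t10.Δ3 s0=1 s1=1 clk=1 s2=1 s3=1
t10.Δ4 s0=0 s1=1 clk=1 s2=1 s3=1
t11.Δ0 s0=0 s1=1 clk=1 s2=1 s3=1
t11.Δ1 s0=0 s1=1 clk=0 s2=1 s3=1
t12.Δ0 s0=0 s1=1 clk=0 s2=1 s3=1
t12.Δ1 s0=0 s1=1 clk=1 s2=1 s3=1
t12.Δ2 s0=0 s1=1 clk=1 s2=0 s3=1
t12.Δ3 s0=1 s1=0 clk=1 s2=0 s3=1
t12.Δ4 s0=1 s1=0 clk=1 s2=0 s3=0
t12.Δ5 s0=0 s1=0 clk=1 s2=0 s3=0
t13.Δ0 s0=0 s1=0 clk=1 s2=0 s3=0
t13.Δ1 s0=0 s1=0 clk=0 s2=0 s3=0
t14.Δ0 s0=0 s1=0 clk=0 s2=0 s3=0
t14.Δ1 s0=0 s1=0 clk=1 s2=0 s3=0
t14.Δ2 s0=0 s1=0 clk=1 s2=1 s3=0
t14.Δ3 s0=1 s1=1 clk=1 s2=1 s3=1
t14.Δ4 s0=0 s1=1 clk=1 s2=1 s3=1
t15.Δ0 s0=0 s1=1 clk=1 s2=1 s3=1
t15.Δ1 s0=0 s1=1 clk=0 s2=1 s3=1
t16.Δ0 s0=0 s1=1 clk=0 s2=1 s3=1
t16.Δ1 s0=0 s1=1 clk=1 s2=1 s3=1
t16.Δ2 s0=0 s1=1 clk=1 s2=0 s3=1
t16.Δ3 s0=1 s1=0 clk=1 s2=0 s3=1
t16.Δ4 s0=1 s1=0 clk=1 s2=0 s3=0
t16.Δ5 s0=0 s1=0 clk=1 s2=0 s3=0
t17.Δ0 s0=0 s1=0 clk=1 s2=0 s3=0
t17.Δ1 s0=0 s1=0 clk=0 s2=0 s3=0
t18.Δ0 s0=0 s1=0 clk=0 s2=0 s3=0
t18.Δ1 s0=0 s1=0 clk=1 s2=0 s3=0
t18.Δ2 s0=0 s1=0 clk=1 s2=1 s3=0
t18.Δ3 s0=1 s1=1 clk=1 s2=1 s3=1
t18.Δ4 s0=0 s1=1 clk=1 s2=1 s3=1
t19.Δ0 s0=0 s1=1 clk=1 s2=1 s3=1
t19.Δ1 s0=0 s1=1 clk=0 s2=1 s3=1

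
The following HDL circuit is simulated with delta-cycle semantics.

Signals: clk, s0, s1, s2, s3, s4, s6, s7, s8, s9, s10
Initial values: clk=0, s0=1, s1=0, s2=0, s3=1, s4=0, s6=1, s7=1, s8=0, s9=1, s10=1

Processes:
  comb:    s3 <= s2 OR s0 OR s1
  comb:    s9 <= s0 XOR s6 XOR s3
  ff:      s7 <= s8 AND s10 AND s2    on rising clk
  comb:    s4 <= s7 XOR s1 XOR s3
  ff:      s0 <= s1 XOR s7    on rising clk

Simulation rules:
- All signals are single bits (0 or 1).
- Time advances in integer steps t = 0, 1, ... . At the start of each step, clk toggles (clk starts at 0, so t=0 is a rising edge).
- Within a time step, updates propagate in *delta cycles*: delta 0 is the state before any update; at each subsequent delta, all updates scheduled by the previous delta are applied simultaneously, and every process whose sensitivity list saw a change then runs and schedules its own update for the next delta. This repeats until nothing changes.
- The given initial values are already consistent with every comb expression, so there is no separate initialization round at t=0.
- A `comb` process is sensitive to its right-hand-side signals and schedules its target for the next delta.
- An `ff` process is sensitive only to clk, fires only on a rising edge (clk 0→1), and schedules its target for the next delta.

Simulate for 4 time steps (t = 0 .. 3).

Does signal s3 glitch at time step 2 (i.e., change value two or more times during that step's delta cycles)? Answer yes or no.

no

[bits: s9,s10,s8,clk,s7,s2,s4,s3,s0,s1,s6]
t=0: Δ0=11001001101 Δ1=11011001101 Δ2=11010001101 Δ3=11010011101 | 3Δ
t=1: Δ0=11010011101 Δ1=11000011101 | 1Δ
t=2: Δ0=11000011101 Δ1=11010011101 Δ2=11010011001 Δ3=01010010001 Δ4=11010000001 | 4Δ
t=3: Δ0=11010000001 Δ1=11000000001 | 1Δ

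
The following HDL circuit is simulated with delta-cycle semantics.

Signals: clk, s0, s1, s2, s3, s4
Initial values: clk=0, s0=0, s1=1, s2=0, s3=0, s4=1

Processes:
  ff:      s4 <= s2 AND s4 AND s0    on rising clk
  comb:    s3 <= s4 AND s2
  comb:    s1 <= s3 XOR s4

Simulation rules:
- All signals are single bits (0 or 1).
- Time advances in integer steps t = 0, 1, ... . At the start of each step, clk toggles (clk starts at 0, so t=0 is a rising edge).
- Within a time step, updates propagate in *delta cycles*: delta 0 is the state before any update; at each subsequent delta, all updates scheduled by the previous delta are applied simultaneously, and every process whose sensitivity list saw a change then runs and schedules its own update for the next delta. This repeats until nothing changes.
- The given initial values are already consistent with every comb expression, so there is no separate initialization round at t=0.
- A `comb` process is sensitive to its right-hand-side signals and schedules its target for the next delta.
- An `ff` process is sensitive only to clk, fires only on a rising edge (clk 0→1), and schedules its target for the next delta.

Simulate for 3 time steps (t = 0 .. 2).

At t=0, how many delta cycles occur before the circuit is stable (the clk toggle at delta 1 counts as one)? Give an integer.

[bits: s1,s4,s2,clk,s3,s0]
t=0: Δ0=110000 Δ1=110100 Δ2=100100 Δ3=000100 | 3Δ
t=1: Δ0=000100 Δ1=000000 | 1Δ
t=2: Δ0=000000 Δ1=000100 | 1Δ

3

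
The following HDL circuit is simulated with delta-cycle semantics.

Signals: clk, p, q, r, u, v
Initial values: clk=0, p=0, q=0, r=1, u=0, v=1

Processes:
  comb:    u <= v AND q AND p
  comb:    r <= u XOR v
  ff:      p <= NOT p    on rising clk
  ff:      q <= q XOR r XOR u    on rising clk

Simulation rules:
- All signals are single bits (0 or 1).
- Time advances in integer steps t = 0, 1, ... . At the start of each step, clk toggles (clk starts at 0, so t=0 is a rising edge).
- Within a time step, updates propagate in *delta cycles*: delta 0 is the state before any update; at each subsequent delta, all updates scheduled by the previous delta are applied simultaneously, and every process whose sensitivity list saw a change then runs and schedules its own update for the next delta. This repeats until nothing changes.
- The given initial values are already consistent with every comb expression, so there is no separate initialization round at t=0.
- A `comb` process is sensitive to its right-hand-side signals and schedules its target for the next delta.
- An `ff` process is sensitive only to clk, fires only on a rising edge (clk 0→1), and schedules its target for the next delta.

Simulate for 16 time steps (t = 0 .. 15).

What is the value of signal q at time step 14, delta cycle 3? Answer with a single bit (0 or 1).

0

t0.Δ0 u=0 p=0 clk=0 v=1 r=1 q=0
t0.Δ1 u=0 p=0 clk=1 v=1 r=1 q=0
t0.Δ2 u=0 p=1 clk=1 v=1 r=1 q=1
t0.Δ3 u=1 p=1 clk=1 v=1 r=1 q=1
t0.Δ4 u=1 p=1 clk=1 v=1 r=0 q=1
t1.Δ0 u=1 p=1 clk=1 v=1 r=0 q=1
t1.Δ1 u=1 p=1 clk=0 v=1 r=0 q=1
t2.Δ0 u=1 p=1 clk=0 v=1 r=0 q=1
t2.Δ1 u=1 p=1 clk=1 v=1 r=0 q=1
t2.Δ2 u=1 p=0 clk=1 v=1 r=0 q=0
t2.Δ3 u=0 p=0 clk=1 v=1 r=0 q=0
t2.Δ4 u=0 p=0 clk=1 v=1 r=1 q=0
t3.Δ0 u=0 p=0 clk=1 v=1 r=1 q=0
t3.Δ1 u=0 p=0 clk=0 v=1 r=1 q=0
t4.Δ0 u=0 p=0 clk=0 v=1 r=1 q=0
t4.Δ1 u=0 p=0 clk=1 v=1 r=1 q=0
t4.Δ2 u=0 p=1 clk=1 v=1 r=1 q=1
t4.Δ3 u=1 p=1 clk=1 v=1 r=1 q=1
t4.Δ4 u=1 p=1 clk=1 v=1 r=0 q=1
t5.Δ0 u=1 p=1 clk=1 v=1 r=0 q=1
t5.Δ1 u=1 p=1 clk=0 v=1 r=0 q=1
t6.Δ0 u=1 p=1 clk=0 v=1 r=0 q=1
t6.Δ1 u=1 p=1 clk=1 v=1 r=0 q=1
t6.Δ2 u=1 p=0 clk=1 v=1 r=0 q=0
t6.Δ3 u=0 p=0 clk=1 v=1 r=0 q=0
t6.Δ4 u=0 p=0 clk=1 v=1 r=1 q=0
t7.Δ0 u=0 p=0 clk=1 v=1 r=1 q=0
t7.Δ1 u=0 p=0 clk=0 v=1 r=1 q=0
t8.Δ0 u=0 p=0 clk=0 v=1 r=1 q=0
t8.Δ1 u=0 p=0 clk=1 v=1 r=1 q=0
t8.Δ2 u=0 p=1 clk=1 v=1 r=1 q=1
t8.Δ3 u=1 p=1 clk=1 v=1 r=1 q=1
t8.Δ4 u=1 p=1 clk=1 v=1 r=0 q=1
t9.Δ0 u=1 p=1 clk=1 v=1 r=0 q=1
t9.Δ1 u=1 p=1 clk=0 v=1 r=0 q=1
t10.Δ0 u=1 p=1 clk=0 v=1 r=0 q=1
t10.Δ1 u=1 p=1 clk=1 v=1 r=0 q=1
t10.Δ2 u=1 p=0 clk=1 v=1 r=0 q=0
t10.Δ3 u=0 p=0 clk=1 v=1 r=0 q=0
t10.Δ4 u=0 p=0 clk=1 v=1 r=1 q=0
t11.Δ0 u=0 p=0 clk=1 v=1 r=1 q=0
t11.Δ1 u=0 p=0 clk=0 v=1 r=1 q=0
t12.Δ0 u=0 p=0 clk=0 v=1 r=1 q=0
t12.Δ1 u=0 p=0 clk=1 v=1 r=1 q=0
t12.Δ2 u=0 p=1 clk=1 v=1 r=1 q=1
t12.Δ3 u=1 p=1 clk=1 v=1 r=1 q=1
t12.Δ4 u=1 p=1 clk=1 v=1 r=0 q=1
t13.Δ0 u=1 p=1 clk=1 v=1 r=0 q=1
t13.Δ1 u=1 p=1 clk=0 v=1 r=0 q=1
t14.Δ0 u=1 p=1 clk=0 v=1 r=0 q=1
t14.Δ1 u=1 p=1 clk=1 v=1 r=0 q=1
t14.Δ2 u=1 p=0 clk=1 v=1 r=0 q=0
t14.Δ3 u=0 p=0 clk=1 v=1 r=0 q=0
t14.Δ4 u=0 p=0 clk=1 v=1 r=1 q=0
t15.Δ0 u=0 p=0 clk=1 v=1 r=1 q=0
t15.Δ1 u=0 p=0 clk=0 v=1 r=1 q=0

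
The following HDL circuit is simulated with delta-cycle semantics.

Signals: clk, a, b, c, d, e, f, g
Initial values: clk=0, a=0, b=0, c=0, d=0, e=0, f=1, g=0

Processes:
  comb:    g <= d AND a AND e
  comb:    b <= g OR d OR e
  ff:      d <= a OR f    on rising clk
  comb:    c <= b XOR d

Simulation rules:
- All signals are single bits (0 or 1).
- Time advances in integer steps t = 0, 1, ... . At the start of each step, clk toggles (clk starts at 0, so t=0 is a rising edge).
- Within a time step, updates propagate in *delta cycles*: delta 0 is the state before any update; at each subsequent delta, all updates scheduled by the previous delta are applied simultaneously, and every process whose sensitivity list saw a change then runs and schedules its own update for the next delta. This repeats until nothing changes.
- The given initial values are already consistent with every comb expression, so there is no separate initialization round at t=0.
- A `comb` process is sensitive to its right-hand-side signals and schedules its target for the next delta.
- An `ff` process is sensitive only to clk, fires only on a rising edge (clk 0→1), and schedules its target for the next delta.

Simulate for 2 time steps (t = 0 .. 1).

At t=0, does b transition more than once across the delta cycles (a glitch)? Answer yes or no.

no

t=0 Δ0: b=0 e=0 clk=0 f=1 c=0 g=0 d=0 a=0
  Δ1: clk:0→1
  Δ2: d:0→1
  Δ3: b:0→1, c:0→1
  Δ4: c:1→0
  (4Δ to stable)
t=1 Δ0: b=1 e=0 clk=1 f=1 c=0 g=0 d=1 a=0
  Δ1: clk:1→0
  (1Δ to stable)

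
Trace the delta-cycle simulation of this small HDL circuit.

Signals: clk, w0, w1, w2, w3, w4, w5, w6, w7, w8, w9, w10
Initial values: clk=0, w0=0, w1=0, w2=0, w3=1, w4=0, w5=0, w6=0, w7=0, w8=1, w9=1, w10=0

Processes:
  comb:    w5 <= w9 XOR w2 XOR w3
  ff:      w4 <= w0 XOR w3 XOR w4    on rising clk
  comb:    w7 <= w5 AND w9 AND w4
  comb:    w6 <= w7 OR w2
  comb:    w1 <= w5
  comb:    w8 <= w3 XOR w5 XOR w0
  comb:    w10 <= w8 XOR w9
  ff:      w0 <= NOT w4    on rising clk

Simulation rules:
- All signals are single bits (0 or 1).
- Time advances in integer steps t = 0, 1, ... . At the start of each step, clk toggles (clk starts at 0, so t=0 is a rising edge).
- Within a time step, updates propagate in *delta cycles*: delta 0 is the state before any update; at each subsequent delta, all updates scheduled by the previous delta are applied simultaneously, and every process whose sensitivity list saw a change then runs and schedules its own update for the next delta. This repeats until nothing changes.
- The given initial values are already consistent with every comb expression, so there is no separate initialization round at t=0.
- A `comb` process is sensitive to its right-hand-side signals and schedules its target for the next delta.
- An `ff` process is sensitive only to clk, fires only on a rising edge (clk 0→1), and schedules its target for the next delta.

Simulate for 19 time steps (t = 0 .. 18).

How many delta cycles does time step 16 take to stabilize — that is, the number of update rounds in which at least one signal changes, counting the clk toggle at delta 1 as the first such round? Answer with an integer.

[bits: w3,w0,w8,w4,w2,w7,w10,w9,w6,clk,w1,w5]
t=0: Δ0=101000010000 Δ1=101000010100 Δ2=111100010100 Δ3=110100010100 Δ4=110100110100 | 4Δ
t=1: Δ0=110100110100 Δ1=110100110000 | 1Δ
t=2: Δ0=110100110000 Δ1=110100110100 Δ2=100100110100 Δ3=101100110100 Δ4=101100010100 | 4Δ
t=3: Δ0=101100010100 Δ1=101100010000 | 1Δ
t=4: Δ0=101100010000 Δ1=101100010100 Δ2=101000010100 | 2Δ
t=5: Δ0=101000010100 Δ1=101000010000 | 1Δ
t=6: Δ0=101000010000 Δ1=101000010100 Δ2=111100010100 Δ3=110100010100 Δ4=110100110100 | 4Δ
t=7: Δ0=110100110100 Δ1=110100110000 | 1Δ
t=8: Δ0=110100110000 Δ1=110100110100 Δ2=100100110100 Δ3=101100110100 Δ4=101100010100 | 4Δ
t=9: Δ0=101100010100 Δ1=101100010000 | 1Δ
t=10: Δ0=101100010000 Δ1=101100010100 Δ2=101000010100 | 2Δ
t=11: Δ0=101000010100 Δ1=101000010000 | 1Δ
t=12: Δ0=101000010000 Δ1=101000010100 Δ2=111100010100 Δ3=110100010100 Δ4=110100110100 | 4Δ
t=13: Δ0=110100110100 Δ1=110100110000 | 1Δ
t=14: Δ0=110100110000 Δ1=110100110100 Δ2=100100110100 Δ3=101100110100 Δ4=101100010100 | 4Δ
t=15: Δ0=101100010100 Δ1=101100010000 | 1Δ
t=16: Δ0=101100010000 Δ1=101100010100 Δ2=101000010100 | 2Δ
t=17: Δ0=101000010100 Δ1=101000010000 | 1Δ
t=18: Δ0=101000010000 Δ1=101000010100 Δ2=111100010100 Δ3=110100010100 Δ4=110100110100 | 4Δ

2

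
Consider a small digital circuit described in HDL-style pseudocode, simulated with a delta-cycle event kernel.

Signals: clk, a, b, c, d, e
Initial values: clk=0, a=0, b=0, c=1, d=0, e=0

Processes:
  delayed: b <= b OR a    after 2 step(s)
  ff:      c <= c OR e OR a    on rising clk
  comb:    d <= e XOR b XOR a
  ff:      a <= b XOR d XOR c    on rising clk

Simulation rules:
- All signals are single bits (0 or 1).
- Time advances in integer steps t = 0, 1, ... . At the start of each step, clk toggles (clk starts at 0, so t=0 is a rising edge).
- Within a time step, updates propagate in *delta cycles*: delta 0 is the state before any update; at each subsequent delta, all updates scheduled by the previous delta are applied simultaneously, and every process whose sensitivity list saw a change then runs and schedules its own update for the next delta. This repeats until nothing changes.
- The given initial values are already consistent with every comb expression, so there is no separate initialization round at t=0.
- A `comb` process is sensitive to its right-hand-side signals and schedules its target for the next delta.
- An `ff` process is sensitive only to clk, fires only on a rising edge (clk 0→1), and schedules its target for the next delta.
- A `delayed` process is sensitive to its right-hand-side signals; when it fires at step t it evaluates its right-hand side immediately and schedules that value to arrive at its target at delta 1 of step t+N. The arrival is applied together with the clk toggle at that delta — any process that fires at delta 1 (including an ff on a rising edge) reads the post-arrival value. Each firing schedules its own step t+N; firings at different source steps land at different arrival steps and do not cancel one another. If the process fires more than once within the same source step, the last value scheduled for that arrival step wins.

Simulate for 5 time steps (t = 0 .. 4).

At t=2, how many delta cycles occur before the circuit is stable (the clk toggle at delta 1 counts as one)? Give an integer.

2

t0.Δ0 clk=0 d=0 a=0 c=1 e=0 b=0
t0.Δ1 clk=1 d=0 a=0 c=1 e=0 b=0
t0.Δ2 clk=1 d=0 a=1 c=1 e=0 b=0
t0.Δ3 clk=1 d=1 a=1 c=1 e=0 b=0
t1.Δ0 clk=1 d=1 a=1 c=1 e=0 b=0
t1.Δ1 clk=0 d=1 a=1 c=1 e=0 b=0
t2.Δ0 clk=0 d=1 a=1 c=1 e=0 b=0
t2.Δ1 clk=1 d=1 a=1 c=1 e=0 b=1
t2.Δ2 clk=1 d=0 a=1 c=1 e=0 b=1
t3.Δ0 clk=1 d=0 a=1 c=1 e=0 b=1
t3.Δ1 clk=0 d=0 a=1 c=1 e=0 b=1
t4.Δ0 clk=0 d=0 a=1 c=1 e=0 b=1
t4.Δ1 clk=1 d=0 a=1 c=1 e=0 b=1
t4.Δ2 clk=1 d=0 a=0 c=1 e=0 b=1
t4.Δ3 clk=1 d=1 a=0 c=1 e=0 b=1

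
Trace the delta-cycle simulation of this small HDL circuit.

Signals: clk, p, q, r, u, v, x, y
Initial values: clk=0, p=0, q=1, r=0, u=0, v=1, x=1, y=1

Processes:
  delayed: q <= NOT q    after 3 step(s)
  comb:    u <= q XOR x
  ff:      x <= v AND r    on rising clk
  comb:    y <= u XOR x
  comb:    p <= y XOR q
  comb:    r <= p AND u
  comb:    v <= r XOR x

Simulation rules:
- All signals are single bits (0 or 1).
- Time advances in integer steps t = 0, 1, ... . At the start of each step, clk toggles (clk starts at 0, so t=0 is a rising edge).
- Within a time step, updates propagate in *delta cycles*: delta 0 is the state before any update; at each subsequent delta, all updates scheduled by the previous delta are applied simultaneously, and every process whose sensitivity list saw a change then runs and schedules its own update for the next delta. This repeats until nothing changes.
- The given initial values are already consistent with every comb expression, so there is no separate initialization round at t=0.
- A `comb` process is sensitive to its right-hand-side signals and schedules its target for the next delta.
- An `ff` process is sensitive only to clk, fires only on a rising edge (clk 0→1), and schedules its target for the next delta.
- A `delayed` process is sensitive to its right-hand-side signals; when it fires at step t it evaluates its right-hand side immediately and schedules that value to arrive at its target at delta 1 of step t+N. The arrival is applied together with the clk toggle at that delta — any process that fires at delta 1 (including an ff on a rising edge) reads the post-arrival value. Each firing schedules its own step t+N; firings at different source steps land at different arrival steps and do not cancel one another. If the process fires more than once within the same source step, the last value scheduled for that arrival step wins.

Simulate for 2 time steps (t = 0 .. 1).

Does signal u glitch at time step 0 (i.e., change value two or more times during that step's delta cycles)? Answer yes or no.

no

t0.Δ0 clk=0 p=0 u=0 x=1 y=1 v=1 q=1 r=0
t0.Δ1 clk=1 p=0 u=0 x=1 y=1 v=1 q=1 r=0
t0.Δ2 clk=1 p=0 u=0 x=0 y=1 v=1 q=1 r=0
t0.Δ3 clk=1 p=0 u=1 x=0 y=0 v=0 q=1 r=0
t0.Δ4 clk=1 p=1 u=1 x=0 y=1 v=0 q=1 r=0
t0.Δ5 clk=1 p=0 u=1 x=0 y=1 v=0 q=1 r=1
t0.Δ6 clk=1 p=0 u=1 x=0 y=1 v=1 q=1 r=0
t0.Δ7 clk=1 p=0 u=1 x=0 y=1 v=0 q=1 r=0
t1.Δ0 clk=1 p=0 u=1 x=0 y=1 v=0 q=1 r=0
t1.Δ1 clk=0 p=0 u=1 x=0 y=1 v=0 q=1 r=0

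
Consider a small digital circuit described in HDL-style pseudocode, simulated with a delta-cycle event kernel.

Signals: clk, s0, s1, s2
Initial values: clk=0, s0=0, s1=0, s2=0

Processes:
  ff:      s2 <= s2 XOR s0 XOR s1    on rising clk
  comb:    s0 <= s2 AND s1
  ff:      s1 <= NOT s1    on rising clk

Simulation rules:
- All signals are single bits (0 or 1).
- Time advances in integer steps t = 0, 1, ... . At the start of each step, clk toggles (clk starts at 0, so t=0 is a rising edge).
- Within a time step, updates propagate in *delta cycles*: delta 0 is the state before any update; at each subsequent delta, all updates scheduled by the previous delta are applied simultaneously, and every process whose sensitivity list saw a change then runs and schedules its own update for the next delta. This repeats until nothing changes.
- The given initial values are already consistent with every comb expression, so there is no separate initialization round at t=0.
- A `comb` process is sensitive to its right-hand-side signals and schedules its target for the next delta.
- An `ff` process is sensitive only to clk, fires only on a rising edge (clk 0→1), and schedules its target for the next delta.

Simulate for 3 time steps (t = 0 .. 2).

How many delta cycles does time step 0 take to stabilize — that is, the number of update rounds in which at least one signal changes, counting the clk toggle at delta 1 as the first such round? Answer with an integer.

2

t=0 Δ0: s0=0 s2=0 s1=0 clk=0
  Δ1: clk:0→1
  Δ2: s1:0→1
  (2Δ to stable)
t=1 Δ0: s0=0 s2=0 s1=1 clk=1
  Δ1: clk:1→0
  (1Δ to stable)
t=2 Δ0: s0=0 s2=0 s1=1 clk=0
  Δ1: clk:0→1
  Δ2: s2:0→1, s1:1→0
  (2Δ to stable)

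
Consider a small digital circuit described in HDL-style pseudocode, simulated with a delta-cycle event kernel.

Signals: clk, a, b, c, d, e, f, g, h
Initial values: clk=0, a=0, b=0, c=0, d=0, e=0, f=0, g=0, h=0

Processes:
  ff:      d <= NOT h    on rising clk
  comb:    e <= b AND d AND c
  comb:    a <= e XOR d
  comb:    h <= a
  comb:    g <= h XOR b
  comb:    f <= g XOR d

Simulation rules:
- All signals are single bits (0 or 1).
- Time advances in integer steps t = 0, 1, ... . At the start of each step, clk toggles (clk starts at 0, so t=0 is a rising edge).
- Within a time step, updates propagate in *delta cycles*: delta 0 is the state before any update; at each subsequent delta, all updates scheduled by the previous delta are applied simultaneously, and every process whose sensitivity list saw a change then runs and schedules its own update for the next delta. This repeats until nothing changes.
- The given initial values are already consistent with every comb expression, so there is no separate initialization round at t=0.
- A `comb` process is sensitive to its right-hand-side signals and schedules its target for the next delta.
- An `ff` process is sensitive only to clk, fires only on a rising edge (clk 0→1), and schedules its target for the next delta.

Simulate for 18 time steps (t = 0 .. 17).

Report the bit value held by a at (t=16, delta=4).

1

[bits: e,clk,h,f,b,g,c,d,a]
t=0: Δ0=000000000 Δ1=010000000 Δ2=010000010 Δ3=010100011 Δ4=011100011 Δ5=011101011 Δ6=011001011 | 6Δ
t=1: Δ0=011001011 Δ1=001001011 | 1Δ
t=2: Δ0=001001011 Δ1=011001011 Δ2=011001001 Δ3=011101000 Δ4=010101000 Δ5=010100000 Δ6=010000000 | 6Δ
t=3: Δ0=010000000 Δ1=000000000 | 1Δ
t=4: Δ0=000000000 Δ1=010000000 Δ2=010000010 Δ3=010100011 Δ4=011100011 Δ5=011101011 Δ6=011001011 | 6Δ
t=5: Δ0=011001011 Δ1=001001011 | 1Δ
t=6: Δ0=001001011 Δ1=011001011 Δ2=011001001 Δ3=011101000 Δ4=010101000 Δ5=010100000 Δ6=010000000 | 6Δ
t=7: Δ0=010000000 Δ1=000000000 | 1Δ
t=8: Δ0=000000000 Δ1=010000000 Δ2=010000010 Δ3=010100011 Δ4=011100011 Δ5=011101011 Δ6=011001011 | 6Δ
t=9: Δ0=011001011 Δ1=001001011 | 1Δ
t=10: Δ0=001001011 Δ1=011001011 Δ2=011001001 Δ3=011101000 Δ4=010101000 Δ5=010100000 Δ6=010000000 | 6Δ
t=11: Δ0=010000000 Δ1=000000000 | 1Δ
t=12: Δ0=000000000 Δ1=010000000 Δ2=010000010 Δ3=010100011 Δ4=011100011 Δ5=011101011 Δ6=011001011 | 6Δ
t=13: Δ0=011001011 Δ1=001001011 | 1Δ
t=14: Δ0=001001011 Δ1=011001011 Δ2=011001001 Δ3=011101000 Δ4=010101000 Δ5=010100000 Δ6=010000000 | 6Δ
t=15: Δ0=010000000 Δ1=000000000 | 1Δ
t=16: Δ0=000000000 Δ1=010000000 Δ2=010000010 Δ3=010100011 Δ4=011100011 Δ5=011101011 Δ6=011001011 | 6Δ
t=17: Δ0=011001011 Δ1=001001011 | 1Δ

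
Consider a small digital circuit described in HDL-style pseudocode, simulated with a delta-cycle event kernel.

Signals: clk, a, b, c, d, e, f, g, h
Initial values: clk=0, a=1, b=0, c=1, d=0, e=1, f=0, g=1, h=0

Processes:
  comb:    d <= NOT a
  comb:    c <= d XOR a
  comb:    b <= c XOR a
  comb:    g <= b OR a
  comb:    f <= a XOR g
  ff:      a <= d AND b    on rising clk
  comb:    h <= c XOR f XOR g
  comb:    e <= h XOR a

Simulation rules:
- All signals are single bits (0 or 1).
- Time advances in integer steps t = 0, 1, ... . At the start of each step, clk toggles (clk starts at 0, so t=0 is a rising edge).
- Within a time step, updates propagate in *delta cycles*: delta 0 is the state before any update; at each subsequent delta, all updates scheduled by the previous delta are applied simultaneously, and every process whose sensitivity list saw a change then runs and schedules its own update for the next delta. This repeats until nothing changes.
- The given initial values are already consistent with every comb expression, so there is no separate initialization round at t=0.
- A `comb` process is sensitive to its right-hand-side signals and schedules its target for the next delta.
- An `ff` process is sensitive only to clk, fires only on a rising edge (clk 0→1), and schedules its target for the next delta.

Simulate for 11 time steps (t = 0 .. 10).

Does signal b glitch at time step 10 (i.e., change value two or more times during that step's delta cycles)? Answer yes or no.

yes

[bits: e,f,a,clk,d,h,c,g,b]
t=0: Δ0=101000110 Δ1=101100110 Δ2=100100110 Δ3=010110001 Δ4=000111110 Δ5=110110101 Δ6=000110111 Δ7=010110111 Δ8=010111111 Δ9=110111111 | 9Δ
t=1: Δ0=110111111 Δ1=110011111 | 1Δ
t=2: Δ0=110011111 Δ1=110111111 Δ2=111111111 Δ3=001101010 Δ4=001101111 Δ5=001100110 Δ6=101100110 | 6Δ
t=3: Δ0=101100110 Δ1=101000110 | 1Δ
t=4: Δ0=101000110 Δ1=101100110 Δ2=100100110 Δ3=010110001 Δ4=000111110 Δ5=110110101 Δ6=000110111 Δ7=010110111 Δ8=010111111 Δ9=110111111 | 9Δ
t=5: Δ0=110111111 Δ1=110011111 | 1Δ
t=6: Δ0=110011111 Δ1=110111111 Δ2=111111111 Δ3=001101010 Δ4=001101111 Δ5=001100110 Δ6=101100110 | 6Δ
t=7: Δ0=101100110 Δ1=101000110 | 1Δ
t=8: Δ0=101000110 Δ1=101100110 Δ2=100100110 Δ3=010110001 Δ4=000111110 Δ5=110110101 Δ6=000110111 Δ7=010110111 Δ8=010111111 Δ9=110111111 | 9Δ
t=9: Δ0=110111111 Δ1=110011111 | 1Δ
t=10: Δ0=110011111 Δ1=110111111 Δ2=111111111 Δ3=001101010 Δ4=001101111 Δ5=001100110 Δ6=101100110 | 6Δ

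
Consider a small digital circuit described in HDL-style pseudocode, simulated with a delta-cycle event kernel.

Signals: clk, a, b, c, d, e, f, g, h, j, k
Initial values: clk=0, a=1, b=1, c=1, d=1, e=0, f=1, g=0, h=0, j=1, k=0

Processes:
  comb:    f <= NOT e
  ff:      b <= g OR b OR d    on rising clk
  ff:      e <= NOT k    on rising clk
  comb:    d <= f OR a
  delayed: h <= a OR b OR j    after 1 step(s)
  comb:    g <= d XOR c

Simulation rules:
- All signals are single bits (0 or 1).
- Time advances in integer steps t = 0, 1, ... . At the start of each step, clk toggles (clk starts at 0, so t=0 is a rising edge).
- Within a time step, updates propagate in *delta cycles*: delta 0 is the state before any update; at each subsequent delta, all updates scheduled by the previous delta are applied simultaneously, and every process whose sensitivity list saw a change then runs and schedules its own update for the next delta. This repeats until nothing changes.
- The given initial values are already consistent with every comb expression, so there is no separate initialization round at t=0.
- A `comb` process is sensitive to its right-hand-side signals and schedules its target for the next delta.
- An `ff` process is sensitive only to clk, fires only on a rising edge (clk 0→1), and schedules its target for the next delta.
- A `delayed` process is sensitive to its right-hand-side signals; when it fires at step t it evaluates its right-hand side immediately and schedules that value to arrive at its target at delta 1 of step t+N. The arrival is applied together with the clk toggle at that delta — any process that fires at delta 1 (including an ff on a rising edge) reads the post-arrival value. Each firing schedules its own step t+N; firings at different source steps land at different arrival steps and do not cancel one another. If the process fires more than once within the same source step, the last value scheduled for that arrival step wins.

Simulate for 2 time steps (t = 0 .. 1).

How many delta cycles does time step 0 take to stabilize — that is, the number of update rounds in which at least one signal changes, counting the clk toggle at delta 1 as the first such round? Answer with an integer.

t=0 Δ0: f=1 g=0 k=0 e=0 clk=0 j=1 b=1 h=0 d=1 c=1 a=1
  Δ1: clk:0→1
  Δ2: e:0→1
  Δ3: f:1→0
  (3Δ to stable)
t=1 Δ0: f=0 g=0 k=0 e=1 clk=1 j=1 b=1 h=0 d=1 c=1 a=1
  Δ1: clk:1→0
  (1Δ to stable)

3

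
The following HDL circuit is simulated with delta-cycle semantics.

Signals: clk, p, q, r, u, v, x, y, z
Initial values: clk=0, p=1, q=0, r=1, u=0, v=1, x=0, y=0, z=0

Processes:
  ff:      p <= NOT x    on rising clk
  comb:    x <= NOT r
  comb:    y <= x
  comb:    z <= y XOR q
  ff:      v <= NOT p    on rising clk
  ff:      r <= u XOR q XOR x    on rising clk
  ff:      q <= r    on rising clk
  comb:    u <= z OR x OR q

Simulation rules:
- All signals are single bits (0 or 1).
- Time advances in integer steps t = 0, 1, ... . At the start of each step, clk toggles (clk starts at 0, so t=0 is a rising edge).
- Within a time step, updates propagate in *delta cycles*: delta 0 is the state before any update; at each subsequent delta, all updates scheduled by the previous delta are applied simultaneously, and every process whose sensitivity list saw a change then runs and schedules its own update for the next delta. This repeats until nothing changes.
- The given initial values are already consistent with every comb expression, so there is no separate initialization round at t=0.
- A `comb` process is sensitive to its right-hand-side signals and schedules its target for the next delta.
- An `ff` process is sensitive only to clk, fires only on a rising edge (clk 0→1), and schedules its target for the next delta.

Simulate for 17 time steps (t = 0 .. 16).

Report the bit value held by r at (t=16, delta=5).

0

t0.Δ0 q=0 x=0 u=0 clk=0 p=1 r=1 z=0 v=1 y=0
t0.Δ1 q=0 x=0 u=0 clk=1 p=1 r=1 z=0 v=1 y=0
t0.Δ2 q=1 x=0 u=0 clk=1 p=1 r=0 z=0 v=0 y=0
t0.Δ3 q=1 x=1 u=1 clk=1 p=1 r=0 z=1 v=0 y=0
t0.Δ4 q=1 x=1 u=1 clk=1 p=1 r=0 z=1 v=0 y=1
t0.Δ5 q=1 x=1 u=1 clk=1 p=1 r=0 z=0 v=0 y=1
t1.Δ0 q=1 x=1 u=1 clk=1 p=1 r=0 z=0 v=0 y=1
t1.Δ1 q=1 x=1 u=1 clk=0 p=1 r=0 z=0 v=0 y=1
t2.Δ0 q=1 x=1 u=1 clk=0 p=1 r=0 z=0 v=0 y=1
t2.Δ1 q=1 x=1 u=1 clk=1 p=1 r=0 z=0 v=0 y=1
t2.Δ2 q=0 x=1 u=1 clk=1 p=0 r=1 z=0 v=0 y=1
t2.Δ3 q=0 x=0 u=1 clk=1 p=0 r=1 z=1 v=0 y=1
t2.Δ4 q=0 x=0 u=1 clk=1 p=0 r=1 z=1 v=0 y=0
t2.Δ5 q=0 x=0 u=1 clk=1 p=0 r=1 z=0 v=0 y=0
t2.Δ6 q=0 x=0 u=0 clk=1 p=0 r=1 z=0 v=0 y=0
t3.Δ0 q=0 x=0 u=0 clk=1 p=0 r=1 z=0 v=0 y=0
t3.Δ1 q=0 x=0 u=0 clk=0 p=0 r=1 z=0 v=0 y=0
t4.Δ0 q=0 x=0 u=0 clk=0 p=0 r=1 z=0 v=0 y=0
t4.Δ1 q=0 x=0 u=0 clk=1 p=0 r=1 z=0 v=0 y=0
t4.Δ2 q=1 x=0 u=0 clk=1 p=1 r=0 z=0 v=1 y=0
t4.Δ3 q=1 x=1 u=1 clk=1 p=1 r=0 z=1 v=1 y=0
t4.Δ4 q=1 x=1 u=1 clk=1 p=1 r=0 z=1 v=1 y=1
t4.Δ5 q=1 x=1 u=1 clk=1 p=1 r=0 z=0 v=1 y=1
t5.Δ0 q=1 x=1 u=1 clk=1 p=1 r=0 z=0 v=1 y=1
t5.Δ1 q=1 x=1 u=1 clk=0 p=1 r=0 z=0 v=1 y=1
t6.Δ0 q=1 x=1 u=1 clk=0 p=1 r=0 z=0 v=1 y=1
t6.Δ1 q=1 x=1 u=1 clk=1 p=1 r=0 z=0 v=1 y=1
t6.Δ2 q=0 x=1 u=1 clk=1 p=0 r=1 z=0 v=0 y=1
t6.Δ3 q=0 x=0 u=1 clk=1 p=0 r=1 z=1 v=0 y=1
t6.Δ4 q=0 x=0 u=1 clk=1 p=0 r=1 z=1 v=0 y=0
t6.Δ5 q=0 x=0 u=1 clk=1 p=0 r=1 z=0 v=0 y=0
t6.Δ6 q=0 x=0 u=0 clk=1 p=0 r=1 z=0 v=0 y=0
t7.Δ0 q=0 x=0 u=0 clk=1 p=0 r=1 z=0 v=0 y=0
t7.Δ1 q=0 x=0 u=0 clk=0 p=0 r=1 z=0 v=0 y=0
t8.Δ0 q=0 x=0 u=0 clk=0 p=0 r=1 z=0 v=0 y=0
t8.Δ1 q=0 x=0 u=0 clk=1 p=0 r=1 z=0 v=0 y=0
t8.Δ2 q=1 x=0 u=0 clk=1 p=1 r=0 z=0 v=1 y=0
t8.Δ3 q=1 x=1 u=1 clk=1 p=1 r=0 z=1 v=1 y=0
t8.Δ4 q=1 x=1 u=1 clk=1 p=1 r=0 z=1 v=1 y=1
t8.Δ5 q=1 x=1 u=1 clk=1 p=1 r=0 z=0 v=1 y=1
t9.Δ0 q=1 x=1 u=1 clk=1 p=1 r=0 z=0 v=1 y=1
t9.Δ1 q=1 x=1 u=1 clk=0 p=1 r=0 z=0 v=1 y=1
t10.Δ0 q=1 x=1 u=1 clk=0 p=1 r=0 z=0 v=1 y=1
t10.Δ1 q=1 x=1 u=1 clk=1 p=1 r=0 z=0 v=1 y=1
t10.Δ2 q=0 x=1 u=1 clk=1 p=0 r=1 z=0 v=0 y=1
t10.Δ3 q=0 x=0 u=1 clk=1 p=0 r=1 z=1 v=0 y=1
t10.Δ4 q=0 x=0 u=1 clk=1 p=0 r=1 z=1 v=0 y=0
t10.Δ5 q=0 x=0 u=1 clk=1 p=0 r=1 z=0 v=0 y=0
t10.Δ6 q=0 x=0 u=0 clk=1 p=0 r=1 z=0 v=0 y=0
t11.Δ0 q=0 x=0 u=0 clk=1 p=0 r=1 z=0 v=0 y=0
t11.Δ1 q=0 x=0 u=0 clk=0 p=0 r=1 z=0 v=0 y=0
t12.Δ0 q=0 x=0 u=0 clk=0 p=0 r=1 z=0 v=0 y=0
t12.Δ1 q=0 x=0 u=0 clk=1 p=0 r=1 z=0 v=0 y=0
t12.Δ2 q=1 x=0 u=0 clk=1 p=1 r=0 z=0 v=1 y=0
t12.Δ3 q=1 x=1 u=1 clk=1 p=1 r=0 z=1 v=1 y=0
t12.Δ4 q=1 x=1 u=1 clk=1 p=1 r=0 z=1 v=1 y=1
t12.Δ5 q=1 x=1 u=1 clk=1 p=1 r=0 z=0 v=1 y=1
t13.Δ0 q=1 x=1 u=1 clk=1 p=1 r=0 z=0 v=1 y=1
t13.Δ1 q=1 x=1 u=1 clk=0 p=1 r=0 z=0 v=1 y=1
t14.Δ0 q=1 x=1 u=1 clk=0 p=1 r=0 z=0 v=1 y=1
t14.Δ1 q=1 x=1 u=1 clk=1 p=1 r=0 z=0 v=1 y=1
t14.Δ2 q=0 x=1 u=1 clk=1 p=0 r=1 z=0 v=0 y=1
t14.Δ3 q=0 x=0 u=1 clk=1 p=0 r=1 z=1 v=0 y=1
t14.Δ4 q=0 x=0 u=1 clk=1 p=0 r=1 z=1 v=0 y=0
t14.Δ5 q=0 x=0 u=1 clk=1 p=0 r=1 z=0 v=0 y=0
t14.Δ6 q=0 x=0 u=0 clk=1 p=0 r=1 z=0 v=0 y=0
t15.Δ0 q=0 x=0 u=0 clk=1 p=0 r=1 z=0 v=0 y=0
t15.Δ1 q=0 x=0 u=0 clk=0 p=0 r=1 z=0 v=0 y=0
t16.Δ0 q=0 x=0 u=0 clk=0 p=0 r=1 z=0 v=0 y=0
t16.Δ1 q=0 x=0 u=0 clk=1 p=0 r=1 z=0 v=0 y=0
t16.Δ2 q=1 x=0 u=0 clk=1 p=1 r=0 z=0 v=1 y=0
t16.Δ3 q=1 x=1 u=1 clk=1 p=1 r=0 z=1 v=1 y=0
t16.Δ4 q=1 x=1 u=1 clk=1 p=1 r=0 z=1 v=1 y=1
t16.Δ5 q=1 x=1 u=1 clk=1 p=1 r=0 z=0 v=1 y=1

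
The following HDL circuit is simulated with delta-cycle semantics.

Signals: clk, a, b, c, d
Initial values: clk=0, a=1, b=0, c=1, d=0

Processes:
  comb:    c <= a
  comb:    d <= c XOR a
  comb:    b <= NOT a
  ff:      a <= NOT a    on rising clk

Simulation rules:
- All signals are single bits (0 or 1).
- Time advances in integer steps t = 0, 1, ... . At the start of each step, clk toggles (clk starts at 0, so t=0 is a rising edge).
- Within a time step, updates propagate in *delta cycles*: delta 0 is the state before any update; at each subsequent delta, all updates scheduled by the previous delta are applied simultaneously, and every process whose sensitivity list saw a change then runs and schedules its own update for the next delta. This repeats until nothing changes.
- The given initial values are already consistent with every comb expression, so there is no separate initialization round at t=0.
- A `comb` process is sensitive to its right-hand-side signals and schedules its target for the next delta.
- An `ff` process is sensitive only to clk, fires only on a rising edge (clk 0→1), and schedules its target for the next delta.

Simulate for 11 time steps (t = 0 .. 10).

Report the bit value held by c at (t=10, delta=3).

[bits: c,a,clk,d,b]
t=0: Δ0=11000 Δ1=11100 Δ2=10100 Δ3=00111 Δ4=00101 | 4Δ
t=1: Δ0=00101 Δ1=00001 | 1Δ
t=2: Δ0=00001 Δ1=00101 Δ2=01101 Δ3=11110 Δ4=11100 | 4Δ
t=3: Δ0=11100 Δ1=11000 | 1Δ
t=4: Δ0=11000 Δ1=11100 Δ2=10100 Δ3=00111 Δ4=00101 | 4Δ
t=5: Δ0=00101 Δ1=00001 | 1Δ
t=6: Δ0=00001 Δ1=00101 Δ2=01101 Δ3=11110 Δ4=11100 | 4Δ
t=7: Δ0=11100 Δ1=11000 | 1Δ
t=8: Δ0=11000 Δ1=11100 Δ2=10100 Δ3=00111 Δ4=00101 | 4Δ
t=9: Δ0=00101 Δ1=00001 | 1Δ
t=10: Δ0=00001 Δ1=00101 Δ2=01101 Δ3=11110 Δ4=11100 | 4Δ

1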